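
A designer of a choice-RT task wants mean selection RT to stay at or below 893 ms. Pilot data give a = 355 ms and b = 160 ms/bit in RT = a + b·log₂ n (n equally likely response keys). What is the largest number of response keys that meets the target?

10

160·log₂ n ≤ 893 − 355 = 538, giving log₂ n ≤ 3.3625 and n ≤ 10.285. The largest whole number is 10.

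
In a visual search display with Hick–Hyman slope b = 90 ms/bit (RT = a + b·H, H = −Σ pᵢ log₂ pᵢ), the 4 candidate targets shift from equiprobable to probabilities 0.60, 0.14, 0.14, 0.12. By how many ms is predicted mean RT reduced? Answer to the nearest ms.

36 ms

Equiprobable entropy H₀ = log₂ 4 = 2.0000 bits.
Skewed entropy H = −Σ pᵢ log₂ pᵢ = 1.6035 bits.
ΔRT = b·(H₀ − H) = 90 × 0.3965 = 35.69 ms.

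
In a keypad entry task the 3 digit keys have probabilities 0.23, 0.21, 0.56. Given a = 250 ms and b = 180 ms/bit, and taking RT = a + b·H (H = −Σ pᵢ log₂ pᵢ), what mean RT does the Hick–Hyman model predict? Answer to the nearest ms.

Entropy contributions −pᵢ log₂ pᵢ: 0.4877, 0.4728, 0.4684; sum H = 1.4289 bits.
RT = a + bH = 250 + 180·1.4289 = 507.21 ms.

507 ms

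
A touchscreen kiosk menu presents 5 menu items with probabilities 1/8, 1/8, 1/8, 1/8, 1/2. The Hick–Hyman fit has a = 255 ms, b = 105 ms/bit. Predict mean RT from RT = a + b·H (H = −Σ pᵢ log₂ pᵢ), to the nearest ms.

H = −Σ pᵢ log₂ pᵢ = 0.125·3 + 0.125·3 + 0.125·3 + 0.125·3 + 0.5·1 = 2.000 bits.
RT = 255 + 105 × 2.000 = 465.00 ms.

465 ms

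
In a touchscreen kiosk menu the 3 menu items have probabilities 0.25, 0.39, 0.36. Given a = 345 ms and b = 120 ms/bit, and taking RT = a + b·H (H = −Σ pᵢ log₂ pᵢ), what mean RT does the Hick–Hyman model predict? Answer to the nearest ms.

H = 0.25·log₂(1/0.25) + 0.39·log₂(1/0.39) + 0.36·log₂(1/0.36) = 1.5604 bits.
RT = 345 + 120 × 1.5604 = 532.25 ms.

532 ms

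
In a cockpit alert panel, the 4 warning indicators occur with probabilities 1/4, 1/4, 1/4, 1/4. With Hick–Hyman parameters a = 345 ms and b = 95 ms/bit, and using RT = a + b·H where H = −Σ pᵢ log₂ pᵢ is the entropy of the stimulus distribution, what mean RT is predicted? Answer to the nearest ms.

Each term −pᵢ log₂ pᵢ: 0.25·2 + 0.25·2 + 0.25·2 + 0.25·2; summed, H = 2.000 bits.
Mean RT = a + bH = 345 + 95·2.000 = 535.00 ms.

535 ms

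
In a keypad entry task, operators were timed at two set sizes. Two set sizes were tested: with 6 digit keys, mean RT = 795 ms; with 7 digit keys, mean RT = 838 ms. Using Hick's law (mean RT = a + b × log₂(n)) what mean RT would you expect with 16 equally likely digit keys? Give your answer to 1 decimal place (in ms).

RT is linear in log₂ n, so two points fix the line:
  b = (838 − 795) / (log₂ 7 − log₂ 6) = 43 / (2.8074 − 2.5850) = 193.352 ms/bit
  a = 795 − 193.352 × 2.5850 = 295.193 ms
Then RT(16) = 295.193 + 193.352 × log₂ 16 = 295.193 + 193.352 × 4 ≈ 1068.600 ms.

1068.6 ms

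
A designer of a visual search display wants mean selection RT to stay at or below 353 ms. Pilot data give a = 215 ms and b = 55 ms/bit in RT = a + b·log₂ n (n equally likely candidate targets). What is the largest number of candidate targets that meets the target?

5

Information budget: (353 − 215)/55 = 2.5091 bits, so n ≤ 2^2.5091 = 5.693 → at most 5.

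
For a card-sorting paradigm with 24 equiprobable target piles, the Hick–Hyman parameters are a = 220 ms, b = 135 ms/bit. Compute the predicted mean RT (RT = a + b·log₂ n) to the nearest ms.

log₂(24) = 4.5850 bits, so RT = 220 + 135 × 4.5850 ≈ 838.970 ms.

839 ms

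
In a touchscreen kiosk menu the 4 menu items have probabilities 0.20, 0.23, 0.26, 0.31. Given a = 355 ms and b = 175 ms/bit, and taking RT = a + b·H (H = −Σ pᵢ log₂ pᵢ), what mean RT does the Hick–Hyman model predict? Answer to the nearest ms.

702 ms

Entropy contributions −pᵢ log₂ pᵢ: 0.4644, 0.4877, 0.5053, 0.5238; sum H = 1.9811 bits.
RT = a + bH = 355 + 175·1.9811 = 701.70 ms.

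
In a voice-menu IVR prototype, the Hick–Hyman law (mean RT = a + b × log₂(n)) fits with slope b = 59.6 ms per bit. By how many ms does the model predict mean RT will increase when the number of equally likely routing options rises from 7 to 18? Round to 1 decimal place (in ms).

81.2 ms

The intercept a cancels: ΔRT = b·(log₂ n₂ − log₂ n₁) = b·log₂(n₂/n₁).
log₂(18) − log₂(7) = 4.1699 − 2.8074 = 1.3626.
ΔRT = 59.6 × 1.3626 = 81.209 ms.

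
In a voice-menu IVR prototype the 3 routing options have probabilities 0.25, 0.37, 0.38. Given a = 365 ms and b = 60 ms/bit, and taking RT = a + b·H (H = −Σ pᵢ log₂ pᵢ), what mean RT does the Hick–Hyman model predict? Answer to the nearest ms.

Entropy contributions −pᵢ log₂ pᵢ: 0.5000, 0.5307, 0.5305; sum H = 1.5612 bits.
RT = a + bH = 365 + 60·1.5612 = 458.67 ms.

459 ms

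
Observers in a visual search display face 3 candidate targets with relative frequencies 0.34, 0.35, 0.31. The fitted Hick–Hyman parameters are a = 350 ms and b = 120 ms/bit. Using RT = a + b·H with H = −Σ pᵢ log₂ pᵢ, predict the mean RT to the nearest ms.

H = 0.34·log₂(1/0.34) + 0.35·log₂(1/0.35) + 0.31·log₂(1/0.31) = 1.5831 bits.
RT = 350 + 120 × 1.5831 = 539.97 ms.

540 ms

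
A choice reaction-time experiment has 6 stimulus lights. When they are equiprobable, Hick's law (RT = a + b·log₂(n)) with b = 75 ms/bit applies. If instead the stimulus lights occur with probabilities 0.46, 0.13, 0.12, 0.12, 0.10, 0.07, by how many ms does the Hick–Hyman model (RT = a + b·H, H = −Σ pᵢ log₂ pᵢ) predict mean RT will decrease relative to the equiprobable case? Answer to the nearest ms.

Equiprobable entropy H₀ = log₂ 6 = 2.5850 bits.
Skewed entropy H = −Σ pᵢ log₂ pᵢ = 2.2329 bits.
ΔRT = b·(H₀ − H) = 75 × 0.3521 = 26.41 ms.

26 ms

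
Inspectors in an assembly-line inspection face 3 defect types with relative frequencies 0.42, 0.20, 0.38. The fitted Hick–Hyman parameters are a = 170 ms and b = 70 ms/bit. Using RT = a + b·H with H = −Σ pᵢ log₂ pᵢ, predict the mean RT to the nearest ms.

Entropy contributions −pᵢ log₂ pᵢ: 0.5256, 0.4644, 0.5305; sum H = 1.5205 bits.
RT = a + bH = 170 + 70·1.5205 = 276.43 ms.

276 ms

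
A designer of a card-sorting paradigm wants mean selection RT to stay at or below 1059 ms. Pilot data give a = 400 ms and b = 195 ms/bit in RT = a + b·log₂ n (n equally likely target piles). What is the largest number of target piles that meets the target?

Information budget: (1059 − 400)/195 = 3.3795 bits, so n ≤ 2^3.3795 = 10.407 → at most 10.

10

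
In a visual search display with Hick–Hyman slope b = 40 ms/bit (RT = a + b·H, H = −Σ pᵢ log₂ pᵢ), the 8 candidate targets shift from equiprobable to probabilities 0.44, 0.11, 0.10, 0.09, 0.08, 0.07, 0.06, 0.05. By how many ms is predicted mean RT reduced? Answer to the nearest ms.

The RT saving is b·ΔH. Equiprobable H₀ = log₂(8) = 3.0000 bits; with the given probabilities H = 2.5360 bits.
b·(H₀ − H) = 40 × (3.0000 − 2.5360) = 18.56 ms.

19 ms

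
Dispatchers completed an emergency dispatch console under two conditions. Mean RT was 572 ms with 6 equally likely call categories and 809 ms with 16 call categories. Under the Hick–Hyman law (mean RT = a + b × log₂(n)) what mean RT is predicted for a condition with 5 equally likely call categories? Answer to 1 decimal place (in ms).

Solve the two-equation system in a and b:
  b = (809 − 572) / (log₂ 16 − log₂ 6) = 237 / (4 − 2.5850) = 167.487 ms/bit
  a = 572 − 167.487 × 2.5850 = 139.053 ms
Then RT(5) = 139.053 + 167.487 × log₂ 5 = 139.053 + 167.487 × 2.3219 ≈ 527.945 ms.

527.9 ms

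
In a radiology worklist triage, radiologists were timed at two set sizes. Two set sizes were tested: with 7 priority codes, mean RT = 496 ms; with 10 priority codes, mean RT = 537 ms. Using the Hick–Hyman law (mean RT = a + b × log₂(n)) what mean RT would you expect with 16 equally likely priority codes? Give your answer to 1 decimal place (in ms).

With log₂ n on the abscissa the relation is linear; from the two conditions:
  b = (537 − 496) / (log₂ 10 − log₂ 7) = 41 / (3.3219 − 2.8074) = 79.678 ms/bit
  a = 496 − 79.678 × 2.8074 = 272.316 ms
Then RT(16) = 272.316 + 79.678 × log₂ 16 = 272.316 + 79.678 × 4 ≈ 591.027 ms.

591.0 ms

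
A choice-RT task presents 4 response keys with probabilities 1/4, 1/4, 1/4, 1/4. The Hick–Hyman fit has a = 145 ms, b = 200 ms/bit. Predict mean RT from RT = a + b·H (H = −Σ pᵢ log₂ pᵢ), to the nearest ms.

545 ms

Each term −pᵢ log₂ pᵢ: 0.25·2 + 0.25·2 + 0.25·2 + 0.25·2; summed, H = 2.000 bits.
Mean RT = a + bH = 145 + 200·2.000 = 545.00 ms.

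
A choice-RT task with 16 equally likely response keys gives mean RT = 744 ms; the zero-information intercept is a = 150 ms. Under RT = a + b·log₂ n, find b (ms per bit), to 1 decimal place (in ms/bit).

148.5 ms/bit

log₂(16) = 4 bits.
b = (RT − a)/log₂ n = (744 − 150) / 4 = 148.500 ms/bit.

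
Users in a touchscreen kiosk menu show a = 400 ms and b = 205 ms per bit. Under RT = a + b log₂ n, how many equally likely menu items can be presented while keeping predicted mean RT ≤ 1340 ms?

Information budget: (1340 − 400)/205 = 4.5854 bits, so n ≤ 2^4.5854 = 24.007 → at most 24.

24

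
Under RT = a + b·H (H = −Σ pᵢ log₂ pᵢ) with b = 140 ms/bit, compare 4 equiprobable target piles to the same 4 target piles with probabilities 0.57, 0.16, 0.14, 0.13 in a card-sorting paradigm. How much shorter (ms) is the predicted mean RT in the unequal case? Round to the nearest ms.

47 ms

Equiprobable entropy H₀ = log₂ 4 = 2.0000 bits.
Skewed entropy H = −Σ pᵢ log₂ pᵢ = 1.6650 bits.
ΔRT = b·(H₀ − H) = 140 × 0.3350 = 46.90 ms.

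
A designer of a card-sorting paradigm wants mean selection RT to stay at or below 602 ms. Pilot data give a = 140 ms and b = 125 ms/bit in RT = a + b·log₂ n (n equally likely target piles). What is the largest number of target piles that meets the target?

12

Information budget: (602 − 140)/125 = 3.6960 bits, so n ≤ 2^3.6960 = 12.960 → at most 12.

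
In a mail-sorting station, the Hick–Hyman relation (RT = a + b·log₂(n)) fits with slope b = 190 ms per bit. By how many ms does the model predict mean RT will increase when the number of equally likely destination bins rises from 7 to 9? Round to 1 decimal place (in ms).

ΔRT = (a + b log₂ n₂) − (a + b log₂ n₁) = b·(log₂ n₂ − log₂ n₁).
log₂(9) − log₂(7) = 3.1699 − 2.8074 = 0.3626.
ΔRT = 190 × 0.3626 = 68.888 ms.

68.9 ms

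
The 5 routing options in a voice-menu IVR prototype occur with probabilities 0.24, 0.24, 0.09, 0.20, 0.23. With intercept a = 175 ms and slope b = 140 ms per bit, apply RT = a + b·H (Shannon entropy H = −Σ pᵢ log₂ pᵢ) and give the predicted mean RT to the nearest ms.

490 ms

Entropy contributions −pᵢ log₂ pᵢ: 0.4941, 0.4941, 0.3127, 0.4644, 0.4877; sum H = 2.2530 bits.
RT = a + bH = 175 + 140·2.2530 = 490.42 ms.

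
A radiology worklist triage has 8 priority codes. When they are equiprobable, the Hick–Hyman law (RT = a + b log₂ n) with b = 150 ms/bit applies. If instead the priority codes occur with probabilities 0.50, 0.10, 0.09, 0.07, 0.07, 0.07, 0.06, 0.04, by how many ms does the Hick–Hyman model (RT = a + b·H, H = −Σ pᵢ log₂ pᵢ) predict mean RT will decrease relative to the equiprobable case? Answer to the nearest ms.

The RT saving is b·ΔH. Equiprobable H₀ = log₂(8) = 3.0000 bits; with the given probabilities H = 2.3798 bits.
b·(H₀ − H) = 150 × (3.0000 − 2.3798) = 93.03 ms.

93 ms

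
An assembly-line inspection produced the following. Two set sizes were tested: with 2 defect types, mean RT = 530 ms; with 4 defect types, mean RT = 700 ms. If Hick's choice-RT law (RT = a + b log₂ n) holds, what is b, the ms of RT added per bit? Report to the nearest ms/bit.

170 ms/bit

The slope on a log₂ axis is (700 − 530) / (2 − 1) = 170 ms/bit.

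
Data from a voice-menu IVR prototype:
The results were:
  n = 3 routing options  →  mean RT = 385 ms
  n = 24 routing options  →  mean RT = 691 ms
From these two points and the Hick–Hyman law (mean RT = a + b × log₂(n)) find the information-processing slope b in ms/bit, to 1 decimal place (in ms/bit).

b = (RT₂ − RT₁)/(log₂ n₂ − log₂ n₁) = (691 − 385)/(4.5850 − 1.5850) = 102.000 ms/bit.

102.0 ms/bit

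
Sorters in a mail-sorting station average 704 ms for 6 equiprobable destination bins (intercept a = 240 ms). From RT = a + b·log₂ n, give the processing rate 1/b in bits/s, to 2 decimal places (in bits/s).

5.57 bits/s

b = (704 − 240)/log₂ 6 = 464/2.5850 = 179.500 ms per bit = 0.17950 s/bit; the reciprocal is 5.571 bits/s.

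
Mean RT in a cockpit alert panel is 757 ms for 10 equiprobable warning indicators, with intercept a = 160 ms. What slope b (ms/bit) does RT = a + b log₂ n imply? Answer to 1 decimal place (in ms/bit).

179.7 ms/bit

b = (757 − 160) / log₂(10) = 597 / 3.3219 = 179.715 ms/bit.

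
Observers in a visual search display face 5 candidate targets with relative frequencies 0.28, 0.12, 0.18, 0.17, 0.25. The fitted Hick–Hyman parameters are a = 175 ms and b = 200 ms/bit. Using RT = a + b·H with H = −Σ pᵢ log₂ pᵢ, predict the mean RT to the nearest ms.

627 ms

H = 0.28·log₂(1/0.28) + 0.12·log₂(1/0.12) + 0.18·log₂(1/0.18) + 0.17·log₂(1/0.17) + 0.25·log₂(1/0.25) = 2.2612 bits.
RT = 175 + 200 × 2.2612 = 627.24 ms.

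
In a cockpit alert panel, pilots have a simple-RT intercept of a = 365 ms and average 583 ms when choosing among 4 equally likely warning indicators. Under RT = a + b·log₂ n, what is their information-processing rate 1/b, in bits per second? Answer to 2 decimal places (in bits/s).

Choice component = 583 − 365 = 218 ms over log₂(4) = 2 bits.
b = 218 / 2 = 109.000 ms/bit, so 1/b = 9.174 bits/s.

9.17 bits/s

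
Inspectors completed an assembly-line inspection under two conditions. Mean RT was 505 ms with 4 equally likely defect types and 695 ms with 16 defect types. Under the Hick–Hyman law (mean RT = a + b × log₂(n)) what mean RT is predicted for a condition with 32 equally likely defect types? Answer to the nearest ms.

Solve the two-equation system in a and b:
  b = (695 − 505) / (log₂ 16 − log₂ 4) = 190 / (4 − 2) = 95 ms/bit
  a = 505 − 95 × 2 = 315 ms
Then RT(32) = 315 + 95 × log₂ 32 = 315 + 95 × 5 ≈ 790.000 ms.

790 ms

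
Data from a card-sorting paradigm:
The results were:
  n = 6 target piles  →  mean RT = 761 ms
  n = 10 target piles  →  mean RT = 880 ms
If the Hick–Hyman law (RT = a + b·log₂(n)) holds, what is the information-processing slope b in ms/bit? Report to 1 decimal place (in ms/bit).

161.5 ms/bit

The slope on a log₂ axis is (880 − 761) / (3.3219 − 2.5850) = 161.473 ms/bit.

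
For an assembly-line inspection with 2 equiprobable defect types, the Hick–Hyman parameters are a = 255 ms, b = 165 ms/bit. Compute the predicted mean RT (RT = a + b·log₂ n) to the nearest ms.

log₂(2) = 1 bits, so RT = 255 + 165 × 1 ≈ 420.000 ms.

420 ms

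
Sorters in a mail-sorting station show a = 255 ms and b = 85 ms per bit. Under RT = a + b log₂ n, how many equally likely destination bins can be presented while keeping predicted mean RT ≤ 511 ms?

8

85·log₂ n ≤ 511 − 255 = 256, giving log₂ n ≤ 3.0118 and n ≤ 8.066. The largest whole number is 8.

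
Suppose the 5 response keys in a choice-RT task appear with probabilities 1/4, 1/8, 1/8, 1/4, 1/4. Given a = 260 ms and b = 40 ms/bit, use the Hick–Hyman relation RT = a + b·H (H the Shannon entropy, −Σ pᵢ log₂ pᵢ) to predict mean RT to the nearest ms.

350 ms

H = −Σ pᵢ log₂ pᵢ = 0.25·2 + 0.125·3 + 0.125·3 + 0.25·2 + 0.25·2 = 2.250 bits.
RT = 260 + 40 × 2.250 = 350.00 ms.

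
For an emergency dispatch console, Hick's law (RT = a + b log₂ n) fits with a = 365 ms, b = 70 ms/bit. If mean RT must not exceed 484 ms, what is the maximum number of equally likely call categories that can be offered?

Information budget: (484 − 365)/70 = 1.7000 bits, so n ≤ 2^1.7000 = 3.249 → at most 3.

3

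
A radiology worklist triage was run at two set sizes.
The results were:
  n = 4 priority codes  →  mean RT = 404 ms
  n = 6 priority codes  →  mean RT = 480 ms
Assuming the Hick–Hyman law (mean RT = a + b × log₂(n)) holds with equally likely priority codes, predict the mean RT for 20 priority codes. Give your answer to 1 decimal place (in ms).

705.7 ms

Fit slope and intercept:
  b = (480 − 404) / (log₂ 6 − log₂ 4) = 76 / (2.5850 − 2) = 129.923 ms/bit
  a = 404 − 129.923 × 2 = 144.154 ms
Then RT(20) = 144.154 + 129.923 × log₂ 20 = 144.154 + 129.923 × 4.3219 ≈ 705.672 ms.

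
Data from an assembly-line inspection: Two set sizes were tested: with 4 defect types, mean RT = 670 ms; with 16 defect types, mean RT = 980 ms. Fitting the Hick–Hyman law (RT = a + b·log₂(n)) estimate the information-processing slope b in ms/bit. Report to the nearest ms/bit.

Slope: b = (980 − 670) / (log₂ 16 − log₂ 4) = 310/2.0000 = 155 ms/bit.

155 ms/bit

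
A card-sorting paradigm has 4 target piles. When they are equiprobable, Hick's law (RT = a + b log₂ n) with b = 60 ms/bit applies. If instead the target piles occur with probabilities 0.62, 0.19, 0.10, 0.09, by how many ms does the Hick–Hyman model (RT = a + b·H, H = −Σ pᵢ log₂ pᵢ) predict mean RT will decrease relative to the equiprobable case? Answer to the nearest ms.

28 ms

Equiprobable entropy H₀ = log₂ 4 = 2.0000 bits.
Skewed entropy H = −Σ pᵢ log₂ pᵢ = 1.5277 bits.
ΔRT = b·(H₀ − H) = 60 × 0.4723 = 28.34 ms.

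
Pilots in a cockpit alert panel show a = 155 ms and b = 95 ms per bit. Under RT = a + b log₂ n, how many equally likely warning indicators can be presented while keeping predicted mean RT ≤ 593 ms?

Information budget: (593 − 155)/95 = 4.6105 bits, so n ≤ 2^4.6105 = 24.429 → at most 24.

24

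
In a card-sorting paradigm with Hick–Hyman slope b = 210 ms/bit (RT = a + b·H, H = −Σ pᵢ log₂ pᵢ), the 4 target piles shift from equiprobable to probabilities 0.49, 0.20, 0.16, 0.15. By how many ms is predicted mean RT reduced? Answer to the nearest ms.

42 ms

The RT saving is b·ΔH. Equiprobable H₀ = log₂(4) = 2.0000 bits; with the given probabilities H = 1.8022 bits.
b·(H₀ − H) = 210 × (2.0000 − 1.8022) = 41.53 ms.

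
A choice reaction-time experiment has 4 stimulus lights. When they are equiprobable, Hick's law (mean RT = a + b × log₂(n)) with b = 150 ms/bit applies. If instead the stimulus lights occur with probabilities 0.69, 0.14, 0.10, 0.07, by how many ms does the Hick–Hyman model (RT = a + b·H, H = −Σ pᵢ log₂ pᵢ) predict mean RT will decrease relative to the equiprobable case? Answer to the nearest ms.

Equiprobable entropy H₀ = log₂ 4 = 2.0000 bits.
Skewed entropy H = −Σ pᵢ log₂ pᵢ = 1.3672 bits.
ΔRT = b·(H₀ − H) = 150 × 0.6328 = 94.91 ms.

95 ms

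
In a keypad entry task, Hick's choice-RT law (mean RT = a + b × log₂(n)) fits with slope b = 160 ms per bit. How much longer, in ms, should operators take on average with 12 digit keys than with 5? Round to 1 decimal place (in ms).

202.1 ms

Only the slope matters, since a is common to both: ΔRT = b·log₂(n₂/n₁).
log₂(12) − log₂(5) = 3.5850 − 2.3219 = 1.2630.
ΔRT = 160 × 1.2630 = 202.086 ms.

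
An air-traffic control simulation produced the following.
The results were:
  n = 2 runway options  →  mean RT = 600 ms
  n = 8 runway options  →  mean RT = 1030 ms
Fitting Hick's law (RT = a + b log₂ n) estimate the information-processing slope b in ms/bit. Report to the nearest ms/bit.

215 ms/bit

Slope: b = (1030 − 600) / (log₂ 8 − log₂ 2) = 430/2.0000 = 215 ms/bit.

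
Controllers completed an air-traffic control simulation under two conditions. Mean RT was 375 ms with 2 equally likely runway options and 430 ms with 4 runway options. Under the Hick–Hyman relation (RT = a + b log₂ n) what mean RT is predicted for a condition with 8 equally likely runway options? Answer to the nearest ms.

RT is linear in log₂ n, so two points fix the line:
  b = (430 − 375) / (log₂ 4 − log₂ 2) = 55 / (2 − 1) = 55 ms/bit
  a = 375 − 55 × 1 = 320 ms
Then RT(8) = 320 + 55 × log₂ 8 = 320 + 55 × 3 ≈ 485.000 ms.

485 ms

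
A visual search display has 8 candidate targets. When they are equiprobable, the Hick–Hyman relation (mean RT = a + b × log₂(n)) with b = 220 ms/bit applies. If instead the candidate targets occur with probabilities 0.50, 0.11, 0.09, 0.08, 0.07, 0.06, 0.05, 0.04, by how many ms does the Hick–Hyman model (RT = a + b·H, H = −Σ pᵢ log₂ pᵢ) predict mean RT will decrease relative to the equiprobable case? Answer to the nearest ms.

139 ms

The RT saving is b·ΔH. Equiprobable H₀ = log₂(8) = 3.0000 bits; with the given probabilities H = 2.3684 bits.
b·(H₀ − H) = 220 × (3.0000 − 2.3684) = 138.95 ms.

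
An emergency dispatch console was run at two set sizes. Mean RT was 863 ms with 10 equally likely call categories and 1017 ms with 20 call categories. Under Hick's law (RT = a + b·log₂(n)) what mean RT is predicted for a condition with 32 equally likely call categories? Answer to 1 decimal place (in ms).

Solve the two-equation system in a and b:
  b = (1017 − 863) / (log₂ 20 − log₂ 10) = 154 / (4.3219 − 3.3219) = 154.000 ms/bit
  a = 863 − 154.000 × 3.3219 = 351.423 ms
Then RT(32) = 351.423 + 154.000 × log₂ 32 = 351.423 + 154.000 × 5 ≈ 1121.423 ms.

1121.4 ms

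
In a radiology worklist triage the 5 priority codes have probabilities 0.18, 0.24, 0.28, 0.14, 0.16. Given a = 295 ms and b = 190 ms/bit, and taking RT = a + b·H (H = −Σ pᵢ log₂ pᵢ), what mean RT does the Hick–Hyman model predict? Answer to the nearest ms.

727 ms

Entropy contributions −pᵢ log₂ pᵢ: 0.4453, 0.4941, 0.5142, 0.3971, 0.4230; sum H = 2.2738 bits.
RT = a + bH = 295 + 190·2.2738 = 727.02 ms.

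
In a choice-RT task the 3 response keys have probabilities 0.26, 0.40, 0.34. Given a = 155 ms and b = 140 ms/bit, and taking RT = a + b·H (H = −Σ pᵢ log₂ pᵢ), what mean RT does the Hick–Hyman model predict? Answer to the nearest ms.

374 ms

Entropy contributions −pᵢ log₂ pᵢ: 0.5053, 0.5288, 0.5292; sum H = 1.5632 bits.
RT = a + bH = 155 + 140·1.5632 = 373.85 ms.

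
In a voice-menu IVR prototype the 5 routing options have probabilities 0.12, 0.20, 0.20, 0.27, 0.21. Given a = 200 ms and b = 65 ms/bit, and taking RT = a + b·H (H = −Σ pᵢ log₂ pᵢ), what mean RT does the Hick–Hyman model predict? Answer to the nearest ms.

348 ms

H = 0.12·log₂(1/0.12) + 0.20·log₂(1/0.20) + 0.20·log₂(1/0.20) + 0.27·log₂(1/0.27) + 0.21·log₂(1/0.21) = 2.2787 bits.
RT = 200 + 65 × 2.2787 = 348.11 ms.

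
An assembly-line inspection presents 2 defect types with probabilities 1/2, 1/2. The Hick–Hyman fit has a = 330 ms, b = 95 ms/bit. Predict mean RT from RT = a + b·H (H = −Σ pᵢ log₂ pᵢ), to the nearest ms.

H = −Σ pᵢ log₂ pᵢ = 0.5·1 + 0.5·1 = 1.000 bits.
RT = 330 + 95 × 1.000 = 425.00 ms.

425 ms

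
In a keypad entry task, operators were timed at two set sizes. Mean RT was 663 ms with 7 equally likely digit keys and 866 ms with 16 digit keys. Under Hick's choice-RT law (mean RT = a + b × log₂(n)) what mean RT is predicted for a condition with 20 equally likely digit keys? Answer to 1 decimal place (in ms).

920.8 ms

Solve the two-equation system in a and b:
  b = (866 − 663) / (log₂ 16 − log₂ 7) = 203 / (4 − 2.8074) = 170.210 ms/bit
  a = 663 − 170.210 × 2.8074 = 185.160 ms
Then RT(20) = 185.160 + 170.210 × log₂ 20 = 185.160 + 170.210 × 4.3219 ≈ 920.795 ms.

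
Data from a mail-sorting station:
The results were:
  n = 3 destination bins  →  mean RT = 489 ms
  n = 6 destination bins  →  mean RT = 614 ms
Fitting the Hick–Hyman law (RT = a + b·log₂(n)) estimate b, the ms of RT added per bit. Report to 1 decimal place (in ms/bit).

125.0 ms/bit

Slope: b = (614 − 489) / (log₂ 6 − log₂ 3) = 125/1.0000 = 125.000 ms/bit.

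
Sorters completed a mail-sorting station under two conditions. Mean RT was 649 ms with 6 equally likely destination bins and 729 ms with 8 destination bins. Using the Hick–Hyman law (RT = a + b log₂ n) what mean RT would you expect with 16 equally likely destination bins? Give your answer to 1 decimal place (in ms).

With log₂ n on the abscissa the relation is linear; from the two conditions:
  b = (729 − 649) / (log₂ 8 − log₂ 6) = 80 / (3 − 2.5850) = 192.754 ms/bit
  a = 649 − 192.754 × 2.5850 = 150.739 ms
Then RT(16) = 150.739 + 192.754 × log₂ 16 = 150.739 + 192.754 × 4 ≈ 921.754 ms.

921.8 ms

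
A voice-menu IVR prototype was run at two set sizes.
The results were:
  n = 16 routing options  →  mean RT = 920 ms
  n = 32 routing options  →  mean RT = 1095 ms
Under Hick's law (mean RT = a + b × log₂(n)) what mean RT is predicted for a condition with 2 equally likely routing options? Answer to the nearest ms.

395 ms

RT is linear in log₂ n, so two points fix the line:
  b = (1095 − 920) / (log₂ 32 − log₂ 16) = 175 / (5 − 4) = 175 ms/bit
  a = 920 − 175 × 4 = 220 ms
Then RT(2) = 220 + 175 × log₂ 2 = 220 + 175 × 1 ≈ 395.000 ms.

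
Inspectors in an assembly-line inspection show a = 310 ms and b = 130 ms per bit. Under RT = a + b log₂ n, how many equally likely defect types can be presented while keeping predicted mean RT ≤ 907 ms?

130·log₂ n ≤ 907 − 310 = 597, giving log₂ n ≤ 4.5923 and n ≤ 24.123. The largest whole number is 24.

24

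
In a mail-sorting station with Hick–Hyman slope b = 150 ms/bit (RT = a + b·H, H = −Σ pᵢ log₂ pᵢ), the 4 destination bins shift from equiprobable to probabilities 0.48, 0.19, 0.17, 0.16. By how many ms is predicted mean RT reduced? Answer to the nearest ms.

The RT saving is b·ΔH. Equiprobable H₀ = log₂(4) = 2.0000 bits; with the given probabilities H = 1.8211 bits.
b·(H₀ − H) = 150 × (2.0000 − 1.8211) = 26.84 ms.

27 ms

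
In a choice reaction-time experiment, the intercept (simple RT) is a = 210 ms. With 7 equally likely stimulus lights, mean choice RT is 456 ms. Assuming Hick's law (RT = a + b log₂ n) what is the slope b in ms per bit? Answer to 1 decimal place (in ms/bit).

b = (456 − 210) / log₂(7) = 246 / 2.8074 = 87.627 ms/bit.

87.6 ms/bit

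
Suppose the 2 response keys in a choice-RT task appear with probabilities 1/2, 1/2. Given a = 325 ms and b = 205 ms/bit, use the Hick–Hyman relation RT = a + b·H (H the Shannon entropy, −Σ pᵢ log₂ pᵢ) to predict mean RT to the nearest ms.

530 ms

Each term −pᵢ log₂ pᵢ: 0.5·1 + 0.5·1; summed, H = 1.000 bits.
Mean RT = a + bH = 325 + 205·1.000 = 530.00 ms.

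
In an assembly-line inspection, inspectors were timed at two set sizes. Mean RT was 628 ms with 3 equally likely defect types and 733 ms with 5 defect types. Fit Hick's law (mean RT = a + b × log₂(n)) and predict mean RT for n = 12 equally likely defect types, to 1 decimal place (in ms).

913.0 ms

Solve the two-equation system in a and b:
  b = (733 − 628) / (log₂ 5 − log₂ 3) = 105 / (2.3219 − 1.5850) = 142.476 ms/bit
  a = 628 − 142.476 × 1.5850 = 402.181 ms
Then RT(12) = 402.181 + 142.476 × log₂ 12 = 402.181 + 142.476 × 3.5850 ≈ 912.952 ms.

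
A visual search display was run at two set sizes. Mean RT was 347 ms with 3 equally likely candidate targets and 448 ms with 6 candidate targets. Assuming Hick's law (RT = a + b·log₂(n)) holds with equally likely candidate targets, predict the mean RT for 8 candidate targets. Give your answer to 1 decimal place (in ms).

Fit slope and intercept:
  b = (448 − 347) / (log₂ 6 − log₂ 3) = 101 / (2.5850 − 1.5850) = 101.000 ms/bit
  a = 347 − 101.000 × 1.5850 = 186.919 ms
Then RT(8) = 186.919 + 101.000 × log₂ 8 = 186.919 + 101.000 × 3 ≈ 489.919 ms.

489.9 ms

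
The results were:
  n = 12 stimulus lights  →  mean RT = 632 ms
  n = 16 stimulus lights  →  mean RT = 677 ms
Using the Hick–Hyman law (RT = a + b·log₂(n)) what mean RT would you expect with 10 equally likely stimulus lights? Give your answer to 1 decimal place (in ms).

603.5 ms

Fit slope and intercept:
  b = (677 − 632) / (log₂ 16 − log₂ 12) = 45 / (4 − 3.5850) = 108.424 ms/bit
  a = 632 − 108.424 × 3.5850 = 243.304 ms
Then RT(10) = 243.304 + 108.424 × log₂ 10 = 243.304 + 108.424 × 3.3219 ≈ 603.481 ms.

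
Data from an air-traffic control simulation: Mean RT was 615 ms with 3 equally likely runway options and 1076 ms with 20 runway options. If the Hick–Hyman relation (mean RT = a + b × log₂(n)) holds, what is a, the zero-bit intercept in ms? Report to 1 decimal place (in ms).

Slope: b = (1076 − 615) / (log₂ 20 − log₂ 3) = 461/2.7370 = 168.435 ms/bit.
a = RT₁ − b·log₂ n₁ = 615 − 168.435 × 1.5850 = 348.037 ms.

348.0 ms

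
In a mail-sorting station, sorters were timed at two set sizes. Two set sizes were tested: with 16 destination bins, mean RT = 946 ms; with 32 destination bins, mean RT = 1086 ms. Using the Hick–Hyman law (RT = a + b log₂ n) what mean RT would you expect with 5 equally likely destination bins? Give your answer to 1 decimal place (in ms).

711.1 ms

RT is linear in log₂ n, so two points fix the line:
  b = (1086 − 946) / (log₂ 32 − log₂ 16) = 140 / (5 − 4) = 140.000 ms/bit
  a = 946 − 140.000 × 4 = 386.000 ms
Then RT(5) = 386.000 + 140.000 × log₂ 5 = 386.000 + 140.000 × 2.3219 ≈ 711.070 ms.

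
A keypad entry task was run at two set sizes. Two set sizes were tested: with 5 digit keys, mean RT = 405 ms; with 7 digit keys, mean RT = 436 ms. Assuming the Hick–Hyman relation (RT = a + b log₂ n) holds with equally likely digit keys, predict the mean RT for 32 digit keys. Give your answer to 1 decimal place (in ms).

Solve the two-equation system in a and b:
  b = (436 − 405) / (log₂ 7 − log₂ 5) = 31 / (2.8074 − 2.3219) = 63.861 ms/bit
  a = 405 − 63.861 × 2.3219 = 256.719 ms
Then RT(32) = 256.719 + 63.861 × log₂ 32 = 256.719 + 63.861 × 5 ≈ 576.025 ms.

576.0 ms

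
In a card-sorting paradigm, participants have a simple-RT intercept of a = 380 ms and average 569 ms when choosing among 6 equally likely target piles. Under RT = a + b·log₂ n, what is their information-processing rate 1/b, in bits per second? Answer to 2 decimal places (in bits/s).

13.68 bits/s

b = (569 − 380)/log₂ 6 = 189/2.5850 = 73.115 ms per bit = 0.07312 s/bit; the reciprocal is 13.677 bits/s.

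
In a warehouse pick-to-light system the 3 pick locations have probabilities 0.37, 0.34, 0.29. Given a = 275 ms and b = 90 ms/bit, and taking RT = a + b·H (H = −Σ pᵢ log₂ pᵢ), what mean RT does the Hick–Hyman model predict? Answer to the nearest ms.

Entropy contributions −pᵢ log₂ pᵢ: 0.5307, 0.5292, 0.5179; sum H = 1.5778 bits.
RT = a + bH = 275 + 90·1.5778 = 417.00 ms.

417 ms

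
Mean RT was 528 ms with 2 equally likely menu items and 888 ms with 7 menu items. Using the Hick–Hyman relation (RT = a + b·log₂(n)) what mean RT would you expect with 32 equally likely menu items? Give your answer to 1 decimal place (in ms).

RT is linear in log₂ n, so two points fix the line:
  b = (888 − 528) / (log₂ 7 − log₂ 2) = 360 / (2.8074 − 1) = 199.186 ms/bit
  a = 528 − 199.186 × 1 = 328.814 ms
Then RT(32) = 328.814 + 199.186 × log₂ 32 = 328.814 + 199.186 × 5 ≈ 1324.744 ms.

1324.7 ms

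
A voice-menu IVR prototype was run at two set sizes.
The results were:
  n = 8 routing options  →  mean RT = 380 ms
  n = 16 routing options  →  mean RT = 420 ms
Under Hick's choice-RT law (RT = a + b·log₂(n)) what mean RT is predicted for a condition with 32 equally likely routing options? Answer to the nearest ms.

Fit slope and intercept:
  b = (420 − 380) / (log₂ 16 − log₂ 8) = 40 / (4 − 3) = 40 ms/bit
  a = 380 − 40 × 3 = 260 ms
Then RT(32) = 260 + 40 × log₂ 32 = 260 + 40 × 5 ≈ 460.000 ms.

460 ms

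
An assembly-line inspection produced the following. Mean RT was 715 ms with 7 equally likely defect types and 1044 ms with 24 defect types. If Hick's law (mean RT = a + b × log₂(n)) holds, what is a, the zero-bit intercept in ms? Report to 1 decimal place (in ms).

The slope on a log₂ axis is (1044 − 715) / (4.5850 − 2.8074) = 185.080 ms/bit.
Intercept: a = 715 − 185.080·log₂(7) = 195.414 ms.

195.4 ms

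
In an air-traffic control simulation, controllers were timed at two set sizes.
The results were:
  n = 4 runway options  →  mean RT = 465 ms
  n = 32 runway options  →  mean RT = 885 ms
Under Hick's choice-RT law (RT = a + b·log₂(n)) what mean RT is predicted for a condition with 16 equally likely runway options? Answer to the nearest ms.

745 ms

Solve the two-equation system in a and b:
  b = (885 − 465) / (log₂ 32 − log₂ 4) = 420 / (5 − 2) = 140 ms/bit
  a = 465 − 140 × 2 = 185 ms
Then RT(16) = 185 + 140 × log₂ 16 = 185 + 140 × 4 ≈ 745.000 ms.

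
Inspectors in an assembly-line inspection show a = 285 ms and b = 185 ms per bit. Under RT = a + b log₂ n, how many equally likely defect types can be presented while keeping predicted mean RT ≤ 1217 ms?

32

Set 285 + 185·log₂ n ≤ 1217 → log₂ n ≤ (1217 − 285)/185 = 5.0378.
So n ≤ 2^5.0378 = 32.850; the largest integer n is 32.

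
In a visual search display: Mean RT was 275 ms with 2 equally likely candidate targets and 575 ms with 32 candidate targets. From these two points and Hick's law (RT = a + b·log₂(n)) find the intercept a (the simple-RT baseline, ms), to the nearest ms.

200 ms

b = (RT₂ − RT₁)/(log₂ n₂ − log₂ n₁) = (575 − 275)/(5 − 1) = 75 ms/bit.
a = RT₁ − b·log₂ n₁ = 275 − 75 × 1 = 200.000 ms.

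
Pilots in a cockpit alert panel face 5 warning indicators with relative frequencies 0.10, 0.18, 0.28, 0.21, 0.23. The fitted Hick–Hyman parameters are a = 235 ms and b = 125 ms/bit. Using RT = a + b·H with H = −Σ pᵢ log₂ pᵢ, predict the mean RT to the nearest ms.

H = 0.10·log₂(1/0.10) + 0.18·log₂(1/0.18) + 0.28·log₂(1/0.28) + 0.21·log₂(1/0.21) + 0.23·log₂(1/0.23) = 2.2522 bits.
RT = 235 + 125 × 2.2522 = 516.53 ms.

517 ms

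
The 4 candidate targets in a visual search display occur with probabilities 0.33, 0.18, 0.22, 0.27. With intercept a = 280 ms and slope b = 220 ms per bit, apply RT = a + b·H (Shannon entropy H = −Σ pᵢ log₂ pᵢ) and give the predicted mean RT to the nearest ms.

712 ms

H = 0.33·log₂(1/0.33) + 0.18·log₂(1/0.18) + 0.22·log₂(1/0.22) + 0.27·log₂(1/0.27) = 1.9637 bits.
RT = 280 + 220 × 1.9637 = 712.02 ms.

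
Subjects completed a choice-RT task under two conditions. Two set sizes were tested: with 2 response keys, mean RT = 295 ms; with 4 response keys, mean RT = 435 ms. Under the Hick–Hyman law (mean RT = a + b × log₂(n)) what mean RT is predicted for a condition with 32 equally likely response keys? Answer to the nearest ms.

855 ms

Solve the two-equation system in a and b:
  b = (435 − 295) / (log₂ 4 − log₂ 2) = 140 / (2 − 1) = 140 ms/bit
  a = 295 − 140 × 1 = 155 ms
Then RT(32) = 155 + 140 × log₂ 32 = 155 + 140 × 5 ≈ 855.000 ms.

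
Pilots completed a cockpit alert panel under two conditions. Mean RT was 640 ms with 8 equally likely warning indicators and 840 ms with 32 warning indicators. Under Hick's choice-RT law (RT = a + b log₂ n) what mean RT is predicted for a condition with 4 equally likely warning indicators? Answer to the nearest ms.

540 ms

Fit slope and intercept:
  b = (840 − 640) / (log₂ 32 − log₂ 8) = 200 / (5 − 3) = 100 ms/bit
  a = 640 − 100 × 3 = 340 ms
Then RT(4) = 340 + 100 × log₂ 4 = 340 + 100 × 2 ≈ 540.000 ms.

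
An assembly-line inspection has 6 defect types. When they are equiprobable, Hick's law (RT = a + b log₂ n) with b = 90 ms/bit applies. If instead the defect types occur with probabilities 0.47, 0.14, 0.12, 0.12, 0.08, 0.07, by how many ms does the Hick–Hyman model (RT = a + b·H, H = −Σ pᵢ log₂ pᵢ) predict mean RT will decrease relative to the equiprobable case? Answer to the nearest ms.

The RT saving is b·ΔH. Equiprobable H₀ = log₂(6) = 2.5850 bits; with the given probabilities H = 2.2033 bits.
b·(H₀ − H) = 90 × (2.5850 − 2.2033) = 34.35 ms.

34 ms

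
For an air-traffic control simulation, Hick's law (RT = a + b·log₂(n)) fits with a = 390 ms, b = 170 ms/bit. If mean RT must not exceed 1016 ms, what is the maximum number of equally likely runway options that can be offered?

12

Set 390 + 170·log₂ n ≤ 1016 → log₂ n ≤ (1016 − 390)/170 = 3.6824.
So n ≤ 2^3.6824 = 12.838; the largest integer n is 12.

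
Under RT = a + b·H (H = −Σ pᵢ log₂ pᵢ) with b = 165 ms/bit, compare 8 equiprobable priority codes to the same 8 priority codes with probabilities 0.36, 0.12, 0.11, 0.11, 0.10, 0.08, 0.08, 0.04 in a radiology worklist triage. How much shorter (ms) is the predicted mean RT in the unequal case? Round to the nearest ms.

50 ms

Equiprobable entropy H₀ = log₂ 8 = 3.0000 bits.
Skewed entropy H = −Σ pᵢ log₂ pᵢ = 2.6992 bits.
ΔRT = b·(H₀ − H) = 165 × 0.3008 = 49.63 ms.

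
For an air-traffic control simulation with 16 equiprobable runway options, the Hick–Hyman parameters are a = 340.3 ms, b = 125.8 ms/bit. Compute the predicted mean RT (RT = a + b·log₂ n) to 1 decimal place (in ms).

843.5 ms

log₂(16) = 4 bits, so RT = 340.3 + 125.8 × 4 ≈ 843.500 ms.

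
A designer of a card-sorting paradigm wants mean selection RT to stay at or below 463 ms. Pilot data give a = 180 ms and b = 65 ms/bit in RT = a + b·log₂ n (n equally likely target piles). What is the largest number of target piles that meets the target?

Information budget: (463 − 180)/65 = 4.3538 bits, so n ≤ 2^4.3538 = 20.447 → at most 20.

20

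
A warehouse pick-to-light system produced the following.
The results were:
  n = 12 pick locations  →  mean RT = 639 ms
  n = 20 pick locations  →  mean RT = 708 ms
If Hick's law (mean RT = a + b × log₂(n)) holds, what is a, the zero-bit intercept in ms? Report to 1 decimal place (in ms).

Slope: b = (708 − 639) / (log₂ 20 − log₂ 12) = 69/0.7370 = 93.627 ms/bit.
Intercept: a = 639 − 93.627·log₂(12) = 303.350 ms.

303.4 ms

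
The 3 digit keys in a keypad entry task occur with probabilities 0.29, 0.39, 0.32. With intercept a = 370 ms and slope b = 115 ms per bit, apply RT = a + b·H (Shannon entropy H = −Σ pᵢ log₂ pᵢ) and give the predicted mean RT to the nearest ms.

551 ms

Entropy contributions −pᵢ log₂ pᵢ: 0.5179, 0.5298, 0.5260; sum H = 1.5737 bits.
RT = a + bH = 370 + 115·1.5737 = 550.98 ms.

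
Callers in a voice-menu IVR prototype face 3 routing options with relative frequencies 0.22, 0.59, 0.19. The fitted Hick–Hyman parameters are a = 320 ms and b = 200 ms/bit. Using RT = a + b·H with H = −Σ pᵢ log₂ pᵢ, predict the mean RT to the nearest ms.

597 ms

H = 0.22·log₂(1/0.22) + 0.59·log₂(1/0.59) + 0.19·log₂(1/0.19) = 1.3849 bits.
RT = 320 + 200 × 1.3849 = 596.98 ms.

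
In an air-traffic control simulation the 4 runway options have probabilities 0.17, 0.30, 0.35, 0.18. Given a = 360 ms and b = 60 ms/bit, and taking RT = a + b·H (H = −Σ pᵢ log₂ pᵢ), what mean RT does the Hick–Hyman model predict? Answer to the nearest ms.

H = 0.17·log₂(1/0.17) + 0.30·log₂(1/0.30) + 0.35·log₂(1/0.35) + 0.18·log₂(1/0.18) = 1.9311 bits.
RT = 360 + 60 × 1.9311 = 475.87 ms.

476 ms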